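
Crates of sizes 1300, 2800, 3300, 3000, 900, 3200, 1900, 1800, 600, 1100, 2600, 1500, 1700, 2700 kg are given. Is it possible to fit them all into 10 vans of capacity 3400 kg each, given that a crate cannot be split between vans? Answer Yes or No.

A valid assignment using 10 vans:
  van 1: 3300 = 3300
  van 2: 3200 = 3200
  van 3: 3000 = 3000
  van 4: 2800 + 600 = 3400
  van 5: 2700 = 2700
  van 6: 2600 = 2600
  van 7: 1900 + 1500 = 3400
  van 8: 1800 + 1300 = 3100
  van 9: 1700 + 1100 = 2800
  van 10: 900 = 900
Every load is within 3400 kg, so 10 vans suffice.

Yes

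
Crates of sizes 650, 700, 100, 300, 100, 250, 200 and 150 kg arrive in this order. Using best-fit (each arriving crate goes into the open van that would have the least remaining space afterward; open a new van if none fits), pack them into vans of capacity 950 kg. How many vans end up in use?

3

  650 → van 1 (new)  [load 650/950]
  700 → van 2 (new)  [load 700/950]
  100 → van 2  [load 800/950]
  300 → van 1  [load 950/950]
  100 → van 2  [load 900/950]
  250 → van 3 (new)  [load 250/950]
  200 → van 3  [load 450/950]
  150 → van 3  [load 600/950]
3 vans opened.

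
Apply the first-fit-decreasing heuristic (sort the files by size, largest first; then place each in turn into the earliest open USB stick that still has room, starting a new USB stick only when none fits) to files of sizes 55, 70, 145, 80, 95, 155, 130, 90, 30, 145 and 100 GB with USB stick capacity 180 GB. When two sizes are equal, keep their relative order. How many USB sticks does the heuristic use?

7

Sorted descending: 155, 145, 145, 130, 100, 95, 90, 80, 70, 55, 30.
  155 → USB stick 1 (new)  [load 155/180]
  145 → USB stick 2 (new)  [load 145/180]
  145 → USB stick 3 (new)  [load 145/180]
  130 → USB stick 4 (new)  [load 130/180]
  100 → USB stick 5 (new)  [load 100/180]
  95 → USB stick 6 (new)  [load 95/180]
  90 → USB stick 7 (new)  [load 90/180]
  80 → USB stick 5  [load 180/180]
  70 → USB stick 6  [load 165/180]
  55 → USB stick 7  [load 145/180]
  30 → USB stick 2  [load 175/180]
7 USB sticks opened.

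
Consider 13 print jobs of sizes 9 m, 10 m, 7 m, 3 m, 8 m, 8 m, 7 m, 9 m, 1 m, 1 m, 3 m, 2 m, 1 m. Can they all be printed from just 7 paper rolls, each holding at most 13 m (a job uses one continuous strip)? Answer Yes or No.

Yes

A valid assignment using 7 paper rolls:
  roll 1: 10 + 3 = 13
  roll 2: 9 + 3 + 1 = 13
  roll 3: 9 + 2 + 1 + 1 = 13
  roll 4: 8 = 8
  roll 5: 8 = 8
  roll 6: 7 = 7
  roll 7: 7 = 7
Every load is within 13 m, so 7 paper rolls suffice.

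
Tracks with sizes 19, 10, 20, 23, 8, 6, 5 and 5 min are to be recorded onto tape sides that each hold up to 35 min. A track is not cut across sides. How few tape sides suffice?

3

Total = 23 + 20 + 19 + 10 + 8 + 6 + 5 + 5 = 96 min.
Lower bound: ⌈96/35⌉ = 3 tape sides.
A packing using 3 tape sides:
  side 1: 23 + 10 = 33
  side 2: 20 + 8 + 6 = 34
  side 3: 19 + 5 + 5 = 29
This matches the lower bound, so 3 is optimal.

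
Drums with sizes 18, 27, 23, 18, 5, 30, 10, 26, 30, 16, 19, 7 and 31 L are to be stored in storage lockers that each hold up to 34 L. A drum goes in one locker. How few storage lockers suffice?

9

Total = 31 + 30 + 30 + 27 + 26 + 23 + 19 + 18 + 18 + 16 + 10 + 7 + 5 = 260 L.
Lower bound: ⌈260/34⌉ = 8 storage lockers.
Also, 9 drums each exceed 17 L, and no two of those can share a locker, so at least 9 storage lockers are needed.
A packing using 9 storage lockers:
  locker 1: 31 = 31
  locker 2: 30 = 30
  locker 3: 30 = 30
  locker 4: 27 + 7 = 34
  locker 5: 26 + 5 = 31
  locker 6: 23 + 10 = 33
  locker 7: 19 = 19
  locker 8: 18 + 16 = 34
  locker 9: 18 = 18
This matches the lower bound, so 9 is optimal.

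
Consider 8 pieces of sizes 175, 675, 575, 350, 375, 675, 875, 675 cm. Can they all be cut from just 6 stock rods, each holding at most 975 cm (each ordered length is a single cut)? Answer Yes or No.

A valid assignment using 6 stock rods:
  stock rod 1: 875 = 875
  stock rod 2: 675 + 175 = 850
  stock rod 3: 675 = 675
  stock rod 4: 675 = 675
  stock rod 5: 575 + 375 = 950
  stock rod 6: 350 = 350
Every load is within 975 cm, so 6 stock rods suffice.

Yes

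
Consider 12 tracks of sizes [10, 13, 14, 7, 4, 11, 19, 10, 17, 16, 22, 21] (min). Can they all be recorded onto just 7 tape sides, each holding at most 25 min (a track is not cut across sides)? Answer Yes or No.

Total = 164 min; ⌈164/25⌉ = 7.
The bound of 7 does not rule out 7, but exhaustive search shows no assignment into 7 tape sides of capacity 25 min exists — the minimum is 8.

No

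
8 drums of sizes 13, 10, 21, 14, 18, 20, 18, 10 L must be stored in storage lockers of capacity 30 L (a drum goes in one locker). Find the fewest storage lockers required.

Total = 21 + 20 + 18 + 18 + 14 + 13 + 10 + 10 = 124 L.
Lower bound: ⌈124/30⌉ = 5 storage lockers.
A packing using 5 storage lockers:
  locker 1: 21 = 21
  locker 2: 20 + 10 = 30
  locker 3: 18 + 10 = 28
  locker 4: 18 = 18
  locker 5: 14 + 13 = 27
This matches the lower bound, so 5 is optimal.

5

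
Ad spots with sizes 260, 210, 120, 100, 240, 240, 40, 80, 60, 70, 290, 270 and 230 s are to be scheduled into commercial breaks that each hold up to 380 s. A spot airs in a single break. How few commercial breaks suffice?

Total = 290 + 270 + 260 + 240 + 240 + 230 + 210 + 120 + 100 + 80 + 70 + 60 + 40 = 2210 s.
Lower bound: ⌈2210/380⌉ = 6 commercial breaks.
Also, 7 ad spots each exceed 190 s, and no two of those can share a break, so at least 7 commercial breaks are needed.
A packing using 7 commercial breaks:
  break 1: 290 + 80 = 370
  break 2: 270 + 100 = 370
  break 3: 260 + 120 = 380
  break 4: 240 + 70 + 60 = 370
  break 5: 240 + 40 = 280
  break 6: 230 = 230
  break 7: 210 = 210
This matches the lower bound, so 7 is optimal.

7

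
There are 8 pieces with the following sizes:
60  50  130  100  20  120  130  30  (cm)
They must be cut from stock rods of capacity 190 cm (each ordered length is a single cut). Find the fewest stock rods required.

Total = 130 + 130 + 120 + 100 + 60 + 50 + 30 + 20 = 640 cm.
Lower bound: ⌈640/190⌉ = 4 stock rods.
A packing using 4 stock rods:
  stock rod 1: 130 + 60 = 190
  stock rod 2: 130 + 50 = 180
  stock rod 3: 120 + 30 + 20 = 170
  stock rod 4: 100 = 100
This matches the lower bound, so 4 is optimal.

4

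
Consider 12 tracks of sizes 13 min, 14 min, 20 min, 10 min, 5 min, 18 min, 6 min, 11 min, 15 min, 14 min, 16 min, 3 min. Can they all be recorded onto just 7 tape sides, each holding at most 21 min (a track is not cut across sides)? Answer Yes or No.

Total = 145 min; ⌈145/21⌉ = 7.
8 tracks each exceed half the capacity and cannot share a side, forcing at least 8 tape sides.
At least 8 tape sides are required, but only 7 are allowed.

No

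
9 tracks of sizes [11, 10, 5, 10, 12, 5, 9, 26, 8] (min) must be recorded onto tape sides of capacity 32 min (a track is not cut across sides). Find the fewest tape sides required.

Total = 26 + 12 + 11 + 10 + 10 + 9 + 8 + 5 + 5 = 96 min.
Lower bound: ⌈96/32⌉ = 3 tape sides.
A packing using 4 tape sides:
  side 1: 26 + 5 = 31
  side 2: 12 + 11 + 9 = 32
  side 3: 10 + 10 + 8 = 28
  side 4: 5 = 5
No arrangement into 3 tape sides stays within capacity, so 4 is optimal.

4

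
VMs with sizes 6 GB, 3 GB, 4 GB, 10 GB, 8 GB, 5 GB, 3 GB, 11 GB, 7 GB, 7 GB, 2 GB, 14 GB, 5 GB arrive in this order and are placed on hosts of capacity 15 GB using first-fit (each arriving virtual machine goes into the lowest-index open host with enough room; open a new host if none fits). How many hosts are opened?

  6 → host 1 (new)  [load 6/15]
  3 → host 1  [load 9/15]
  4 → host 1  [load 13/15]
  10 → host 2 (new)  [load 10/15]
  8 → host 3 (new)  [load 8/15]
  5 → host 2  [load 15/15]
  3 → host 3  [load 11/15]
  11 → host 4 (new)  [load 11/15]
  7 → host 5 (new)  [load 7/15]
  7 → host 5  [load 14/15]
  2 → host 1  [load 15/15]
  14 → host 6 (new)  [load 14/15]
  5 → host 7 (new)  [load 5/15]
7 hosts opened.

7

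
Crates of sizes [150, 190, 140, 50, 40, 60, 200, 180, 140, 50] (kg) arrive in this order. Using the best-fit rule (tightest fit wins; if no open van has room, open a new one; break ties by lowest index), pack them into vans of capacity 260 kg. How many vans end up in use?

  150 → van 1 (new)  [load 150/260]
  190 → van 2 (new)  [load 190/260]
  140 → van 3 (new)  [load 140/260]
  50 → van 2  [load 240/260]
  40 → van 1  [load 190/260]
  60 → van 1  [load 250/260]
  200 → van 4 (new)  [load 200/260]
  180 → van 5 (new)  [load 180/260]
  140 → van 6 (new)  [load 140/260]
  50 → van 4  [load 250/260]
6 vans opened.

6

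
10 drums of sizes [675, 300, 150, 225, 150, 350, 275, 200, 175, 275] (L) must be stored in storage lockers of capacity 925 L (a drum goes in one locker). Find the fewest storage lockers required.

4

Total = 675 + 350 + 300 + 275 + 275 + 225 + 200 + 175 + 150 + 150 = 2775 L.
Lower bound: ⌈2775/925⌉ = 3 storage lockers.
A packing using 4 storage lockers:
  locker 1: 675 + 225 = 900
  locker 2: 350 + 300 + 275 = 925
  locker 3: 275 + 200 + 175 + 150 = 800
  locker 4: 150 = 150
No arrangement into 3 storage lockers stays within capacity, so 4 is optimal.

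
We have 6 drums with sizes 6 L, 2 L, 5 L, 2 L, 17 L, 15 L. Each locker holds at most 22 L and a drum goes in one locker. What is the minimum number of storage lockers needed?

Total = 17 + 15 + 6 + 5 + 2 + 2 = 47 L.
Lower bound: ⌈47/22⌉ = 3 storage lockers.
A packing using 3 storage lockers:
  locker 1: 17 + 5 = 22
  locker 2: 15 + 6 = 21
  locker 3: 2 + 2 = 4
This matches the lower bound, so 3 is optimal.

3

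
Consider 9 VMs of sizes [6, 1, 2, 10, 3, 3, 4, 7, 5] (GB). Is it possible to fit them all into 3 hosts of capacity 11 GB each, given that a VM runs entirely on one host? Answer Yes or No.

No

Total = 41 GB; ⌈41/11⌉ = 4.
At least 4 hosts are required, but only 3 are allowed.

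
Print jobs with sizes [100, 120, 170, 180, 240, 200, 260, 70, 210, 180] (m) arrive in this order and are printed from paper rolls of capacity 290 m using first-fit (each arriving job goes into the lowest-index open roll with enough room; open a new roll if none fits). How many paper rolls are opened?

  100 → roll 1 (new)  [load 100/290]
  120 → roll 1  [load 220/290]
  170 → roll 2 (new)  [load 170/290]
  180 → roll 3 (new)  [load 180/290]
  240 → roll 4 (new)  [load 240/290]
  200 → roll 5 (new)  [load 200/290]
  260 → roll 6 (new)  [load 260/290]
  70 → roll 1  [load 290/290]
  210 → roll 7 (new)  [load 210/290]
  180 → roll 8 (new)  [load 180/290]
8 paper rolls opened.

8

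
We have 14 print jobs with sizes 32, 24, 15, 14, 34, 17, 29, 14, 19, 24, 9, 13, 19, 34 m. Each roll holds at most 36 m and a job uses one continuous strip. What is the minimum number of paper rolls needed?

Total = 34 + 34 + 32 + 29 + 24 + 24 + 19 + 19 + 17 + 15 + 14 + 14 + 13 + 9 = 297 m.
Lower bound: ⌈297/36⌉ = 9 paper rolls.
A packing using 10 paper rolls:
  roll 1: 34 = 34
  roll 2: 34 = 34
  roll 3: 32 = 32
  roll 4: 29 = 29
  roll 5: 24 + 9 = 33
  roll 6: 24 = 24
  roll 7: 19 + 17 = 36
  roll 8: 19 + 15 = 34
  roll 9: 14 + 14 = 28
  roll 10: 13 = 13
No arrangement into 9 paper rolls stays within capacity, so 10 is optimal.

10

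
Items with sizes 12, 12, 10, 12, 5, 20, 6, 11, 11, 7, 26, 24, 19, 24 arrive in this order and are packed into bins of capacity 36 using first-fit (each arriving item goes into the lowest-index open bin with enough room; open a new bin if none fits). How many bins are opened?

7

  12 → bin 1 (new)  [load 12/36]
  12 → bin 1  [load 24/36]
  10 → bin 1  [load 34/36]
  12 → bin 2 (new)  [load 12/36]
  5 → bin 2  [load 17/36]
  20 → bin 3 (new)  [load 20/36]
  6 → bin 2  [load 23/36]
  11 → bin 2  [load 34/36]
  11 → bin 3  [load 31/36]
  7 → bin 4 (new)  [load 7/36]
  26 → bin 4  [load 33/36]
  24 → bin 5 (new)  [load 24/36]
  19 → bin 6 (new)  [load 19/36]
  24 → bin 7 (new)  [load 24/36]
7 bins opened.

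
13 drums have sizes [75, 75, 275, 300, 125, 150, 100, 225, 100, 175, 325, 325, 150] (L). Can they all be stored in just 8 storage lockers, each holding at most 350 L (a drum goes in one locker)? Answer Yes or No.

Yes

A valid assignment using 8 storage lockers:
  locker 1: 325 = 325
  locker 2: 325 = 325
  locker 3: 300 = 300
  locker 4: 275 + 75 = 350
  locker 5: 225 + 125 = 350
  locker 6: 175 + 150 = 325
  locker 7: 150 + 100 + 100 = 350
  locker 8: 75 = 75
Every load is within 350 L, so 8 storage lockers suffice.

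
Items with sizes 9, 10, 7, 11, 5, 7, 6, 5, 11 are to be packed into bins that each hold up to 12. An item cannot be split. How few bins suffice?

7

Total = 11 + 11 + 10 + 9 + 7 + 7 + 6 + 5 + 5 = 71.
Lower bound: ⌈71/12⌉ = 6 bins.
A packing using 7 bins:
  bin 1: 11 = 11
  bin 2: 11 = 11
  bin 3: 10 = 10
  bin 4: 9 = 9
  bin 5: 7 + 5 = 12
  bin 6: 7 + 5 = 12
  bin 7: 6 = 6
No arrangement into 6 bins stays within capacity, so 7 is optimal.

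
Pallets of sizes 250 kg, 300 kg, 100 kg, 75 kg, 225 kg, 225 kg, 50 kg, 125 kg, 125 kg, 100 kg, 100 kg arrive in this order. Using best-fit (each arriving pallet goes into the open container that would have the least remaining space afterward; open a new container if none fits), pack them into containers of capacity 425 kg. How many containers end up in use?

5

  250 → container 1 (new)  [load 250/425]
  300 → container 2 (new)  [load 300/425]
  100 → container 2  [load 400/425]
  75 → container 1  [load 325/425]
  225 → container 3 (new)  [load 225/425]
  225 → container 4 (new)  [load 225/425]
  50 → container 1  [load 375/425]
  125 → container 3  [load 350/425]
  125 → container 4  [load 350/425]
  100 → container 5 (new)  [load 100/425]
  100 → container 5  [load 200/425]
5 containers opened.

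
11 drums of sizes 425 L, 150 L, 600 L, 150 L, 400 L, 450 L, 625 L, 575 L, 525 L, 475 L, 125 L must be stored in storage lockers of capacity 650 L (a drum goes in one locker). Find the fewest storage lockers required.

8

Total = 625 + 600 + 575 + 525 + 475 + 450 + 425 + 400 + 150 + 150 + 125 = 4500 L.
Lower bound: ⌈4500/650⌉ = 7 storage lockers.
Also, 8 drums each exceed 325 L, and no two of those can share a locker, so at least 8 storage lockers are needed.
A packing using 8 storage lockers:
  locker 1: 625 = 625
  locker 2: 600 = 600
  locker 3: 575 = 575
  locker 4: 525 + 125 = 650
  locker 5: 475 + 150 = 625
  locker 6: 450 + 150 = 600
  locker 7: 425 = 425
  locker 8: 400 = 400
This matches the lower bound, so 8 is optimal.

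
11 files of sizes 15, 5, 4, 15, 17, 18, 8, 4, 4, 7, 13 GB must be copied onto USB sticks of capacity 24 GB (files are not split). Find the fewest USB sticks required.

Total = 18 + 17 + 15 + 15 + 13 + 8 + 7 + 5 + 4 + 4 + 4 = 110 GB.
Lower bound: ⌈110/24⌉ = 5 USB sticks.
A packing using 5 USB sticks:
  USB stick 1: 18 + 5 = 23
  USB stick 2: 17 + 7 = 24
  USB stick 3: 15 + 8 = 23
  USB stick 4: 15 + 4 + 4 = 23
  USB stick 5: 13 + 4 = 17
This matches the lower bound, so 5 is optimal.

5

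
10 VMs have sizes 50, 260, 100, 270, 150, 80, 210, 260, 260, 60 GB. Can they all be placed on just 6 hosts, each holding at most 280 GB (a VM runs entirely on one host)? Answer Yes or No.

No

Total = 1700 GB; ⌈1700/280⌉ = 7.
At least 7 hosts are required, but only 6 are allowed.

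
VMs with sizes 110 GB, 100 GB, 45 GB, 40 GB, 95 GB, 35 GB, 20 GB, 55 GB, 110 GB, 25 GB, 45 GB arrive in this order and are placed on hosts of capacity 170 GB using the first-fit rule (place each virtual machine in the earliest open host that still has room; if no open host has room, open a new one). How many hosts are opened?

5

  110 → host 1 (new)  [load 110/170]
  100 → host 2 (new)  [load 100/170]
  45 → host 1  [load 155/170]
  40 → host 2  [load 140/170]
  95 → host 3 (new)  [load 95/170]
  35 → host 3  [load 130/170]
  20 → host 2  [load 160/170]
  55 → host 4 (new)  [load 55/170]
  110 → host 4  [load 165/170]
  25 → host 3  [load 155/170]
  45 → host 5 (new)  [load 45/170]
5 hosts opened.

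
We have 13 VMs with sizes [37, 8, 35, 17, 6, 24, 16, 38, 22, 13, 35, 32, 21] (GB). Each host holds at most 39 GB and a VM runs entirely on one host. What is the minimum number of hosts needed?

9

Total = 38 + 37 + 35 + 35 + 32 + 24 + 22 + 21 + 17 + 16 + 13 + 8 + 6 = 304 GB.
Lower bound: ⌈304/39⌉ = 8 hosts.
A packing using 9 hosts:
  host 1: 38 = 38
  host 2: 37 = 37
  host 3: 35 = 35
  host 4: 35 = 35
  host 5: 32 + 6 = 38
  host 6: 24 + 13 = 37
  host 7: 22 + 17 = 39
  host 8: 21 + 16 = 37
  host 9: 8 = 8
No arrangement into 8 hosts stays within capacity, so 9 is optimal.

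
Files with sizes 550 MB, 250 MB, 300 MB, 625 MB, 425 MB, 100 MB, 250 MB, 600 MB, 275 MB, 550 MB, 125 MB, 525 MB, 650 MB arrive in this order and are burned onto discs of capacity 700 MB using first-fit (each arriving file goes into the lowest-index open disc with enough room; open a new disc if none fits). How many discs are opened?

9

  550 → disc 1 (new)  [load 550/700]
  250 → disc 2 (new)  [load 250/700]
  300 → disc 2  [load 550/700]
  625 → disc 3 (new)  [load 625/700]
  425 → disc 4 (new)  [load 425/700]
  100 → disc 1  [load 650/700]
  250 → disc 4  [load 675/700]
  600 → disc 5 (new)  [load 600/700]
  275 → disc 6 (new)  [load 275/700]
  550 → disc 7 (new)  [load 550/700]
  125 → disc 2  [load 675/700]
  525 → disc 8 (new)  [load 525/700]
  650 → disc 9 (new)  [load 650/700]
9 discs opened.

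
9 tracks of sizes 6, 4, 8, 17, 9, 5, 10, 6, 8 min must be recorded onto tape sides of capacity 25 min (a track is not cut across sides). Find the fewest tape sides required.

3

Total = 17 + 10 + 9 + 8 + 8 + 6 + 6 + 5 + 4 = 73 min.
Lower bound: ⌈73/25⌉ = 3 tape sides.
A packing using 3 tape sides:
  side 1: 17 + 8 = 25
  side 2: 10 + 9 + 6 = 25
  side 3: 8 + 6 + 5 + 4 = 23
This matches the lower bound, so 3 is optimal.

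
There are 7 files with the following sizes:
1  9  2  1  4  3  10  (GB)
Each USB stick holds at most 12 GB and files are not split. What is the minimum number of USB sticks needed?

Total = 10 + 9 + 4 + 3 + 2 + 1 + 1 = 30 GB.
Lower bound: ⌈30/12⌉ = 3 USB sticks.
A packing using 3 USB sticks:
  USB stick 1: 10 + 2 = 12
  USB stick 2: 9 + 3 = 12
  USB stick 3: 4 + 1 + 1 = 6
This matches the lower bound, so 3 is optimal.

3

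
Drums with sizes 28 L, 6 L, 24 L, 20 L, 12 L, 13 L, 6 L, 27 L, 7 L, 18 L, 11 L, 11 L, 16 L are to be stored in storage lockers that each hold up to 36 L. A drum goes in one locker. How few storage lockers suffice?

Total = 28 + 27 + 24 + 20 + 18 + 16 + 13 + 12 + 11 + 11 + 7 + 6 + 6 = 199 L.
Lower bound: ⌈199/36⌉ = 6 storage lockers.
A packing using 6 storage lockers:
  locker 1: 28 + 7 = 35
  locker 2: 27 + 6 = 33
  locker 3: 24 + 12 = 36
  locker 4: 20 + 16 = 36
  locker 5: 18 + 13 = 31
  locker 6: 11 + 11 + 6 = 28
This matches the lower bound, so 6 is optimal.

6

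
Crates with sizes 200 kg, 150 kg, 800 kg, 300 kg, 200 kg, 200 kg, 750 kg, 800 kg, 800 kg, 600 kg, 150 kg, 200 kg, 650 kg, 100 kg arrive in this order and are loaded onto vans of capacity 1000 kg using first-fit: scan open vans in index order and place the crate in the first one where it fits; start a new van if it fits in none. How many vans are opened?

  200 → van 1 (new)  [load 200/1000]
  150 → van 1  [load 350/1000]
  800 → van 2 (new)  [load 800/1000]
  300 → van 1  [load 650/1000]
  200 → van 1  [load 850/1000]
  200 → van 2  [load 1000/1000]
  750 → van 3 (new)  [load 750/1000]
  800 → van 4 (new)  [load 800/1000]
  800 → van 5 (new)  [load 800/1000]
  600 → van 6 (new)  [load 600/1000]
  150 → van 1  [load 1000/1000]
  200 → van 3  [load 950/1000]
  650 → van 7 (new)  [load 650/1000]
  100 → van 4  [load 900/1000]
7 vans opened.

7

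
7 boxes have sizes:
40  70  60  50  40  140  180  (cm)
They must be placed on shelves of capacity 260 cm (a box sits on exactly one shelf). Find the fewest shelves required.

Total = 180 + 140 + 70 + 60 + 50 + 40 + 40 = 580 cm.
Lower bound: ⌈580/260⌉ = 3 shelves.
A packing using 3 shelves:
  shelf 1: 180 + 70 = 250
  shelf 2: 140 + 60 + 50 = 250
  shelf 3: 40 + 40 = 80
This matches the lower bound, so 3 is optimal.

3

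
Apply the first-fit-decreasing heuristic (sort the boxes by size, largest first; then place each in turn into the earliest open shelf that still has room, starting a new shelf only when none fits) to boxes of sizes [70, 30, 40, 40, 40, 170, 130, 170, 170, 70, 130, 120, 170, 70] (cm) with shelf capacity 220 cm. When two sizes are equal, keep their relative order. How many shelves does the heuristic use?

7

Sorted descending: 170, 170, 170, 170, 130, 130, 120, 70, 70, 70, 40, 40, 40, 30.
  170 → shelf 1 (new)  [load 170/220]
  170 → shelf 2 (new)  [load 170/220]
  170 → shelf 3 (new)  [load 170/220]
  170 → shelf 4 (new)  [load 170/220]
  130 → shelf 5 (new)  [load 130/220]
  130 → shelf 6 (new)  [load 130/220]
  120 → shelf 7 (new)  [load 120/220]
  70 → shelf 5  [load 200/220]
  70 → shelf 6  [load 200/220]
  70 → shelf 7  [load 190/220]
  40 → shelf 1  [load 210/220]
  40 → shelf 2  [load 210/220]
  40 → shelf 3  [load 210/220]
  30 → shelf 4  [load 200/220]
7 shelves opened.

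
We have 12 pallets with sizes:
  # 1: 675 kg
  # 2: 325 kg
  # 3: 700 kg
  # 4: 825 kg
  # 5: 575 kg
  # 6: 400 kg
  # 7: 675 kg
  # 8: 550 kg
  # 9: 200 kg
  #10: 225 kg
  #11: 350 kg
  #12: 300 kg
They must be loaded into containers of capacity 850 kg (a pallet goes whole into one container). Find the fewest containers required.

Total = 825 + 700 + 675 + 675 + 575 + 550 + 400 + 350 + 325 + 300 + 225 + 200 = 5800 kg.
Lower bound: ⌈5800/850⌉ = 7 containers.
A packing using 8 containers:
  container 1: 825 = 825
  container 2: 700 = 700
  container 3: 675 = 675
  container 4: 675 = 675
  container 5: 575 + 225 = 800
  container 6: 550 + 300 = 850
  container 7: 400 + 350 = 750
  container 8: 325 + 200 = 525
No arrangement into 7 containers stays within capacity, so 8 is optimal.

8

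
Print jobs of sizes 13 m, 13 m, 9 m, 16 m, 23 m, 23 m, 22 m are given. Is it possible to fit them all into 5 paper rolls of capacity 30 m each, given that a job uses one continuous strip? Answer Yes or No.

A valid assignment using 5 paper rolls:
  roll 1: 23 = 23
  roll 2: 23 = 23
  roll 3: 22 = 22
  roll 4: 16 + 13 = 29
  roll 5: 13 + 9 = 22
Every load is within 30 m, so 5 paper rolls suffice.

Yes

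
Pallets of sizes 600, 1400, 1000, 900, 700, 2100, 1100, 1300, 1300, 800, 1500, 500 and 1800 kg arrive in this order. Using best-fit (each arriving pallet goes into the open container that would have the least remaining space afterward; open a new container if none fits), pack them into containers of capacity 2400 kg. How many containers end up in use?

8

  600 → container 1 (new)  [load 600/2400]
  1400 → container 1  [load 2000/2400]
  1000 → container 2 (new)  [load 1000/2400]
  900 → container 2  [load 1900/2400]
  700 → container 3 (new)  [load 700/2400]
  2100 → container 4 (new)  [load 2100/2400]
  1100 → container 3  [load 1800/2400]
  1300 → container 5 (new)  [load 1300/2400]
  1300 → container 6 (new)  [load 1300/2400]
  800 → container 5  [load 2100/2400]
  1500 → container 7 (new)  [load 1500/2400]
  500 → container 2  [load 2400/2400]
  1800 → container 8 (new)  [load 1800/2400]
8 containers opened.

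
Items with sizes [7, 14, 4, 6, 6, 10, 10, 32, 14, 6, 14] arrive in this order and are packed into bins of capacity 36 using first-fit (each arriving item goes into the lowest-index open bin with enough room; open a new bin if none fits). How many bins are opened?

  7 → bin 1 (new)  [load 7/36]
  14 → bin 1  [load 21/36]
  4 → bin 1  [load 25/36]
  6 → bin 1  [load 31/36]
  6 → bin 2 (new)  [load 6/36]
  10 → bin 2  [load 16/36]
  10 → bin 2  [load 26/36]
  32 → bin 3 (new)  [load 32/36]
  14 → bin 4 (new)  [load 14/36]
  6 → bin 2  [load 32/36]
  14 → bin 4  [load 28/36]
4 bins opened.

4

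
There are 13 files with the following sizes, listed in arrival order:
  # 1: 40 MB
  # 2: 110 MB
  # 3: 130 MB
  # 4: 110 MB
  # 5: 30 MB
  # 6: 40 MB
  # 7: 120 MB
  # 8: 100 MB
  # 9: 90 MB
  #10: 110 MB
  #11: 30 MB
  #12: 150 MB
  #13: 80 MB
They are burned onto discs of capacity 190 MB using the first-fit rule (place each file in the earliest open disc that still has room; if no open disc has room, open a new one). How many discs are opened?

  40 → disc 1 (new)  [load 40/190]
  110 → disc 1  [load 150/190]
  130 → disc 2 (new)  [load 130/190]
  110 → disc 3 (new)  [load 110/190]
  30 → disc 1  [load 180/190]
  40 → disc 2  [load 170/190]
  120 → disc 4 (new)  [load 120/190]
  100 → disc 5 (new)  [load 100/190]
  90 → disc 5  [load 190/190]
  110 → disc 6 (new)  [load 110/190]
  30 → disc 3  [load 140/190]
  150 → disc 7 (new)  [load 150/190]
  80 → disc 6  [load 190/190]
7 discs opened.

7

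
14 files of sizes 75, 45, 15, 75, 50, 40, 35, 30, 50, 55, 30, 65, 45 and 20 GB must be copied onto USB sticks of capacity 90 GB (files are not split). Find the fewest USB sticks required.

Total = 75 + 75 + 65 + 55 + 50 + 50 + 45 + 45 + 40 + 35 + 30 + 30 + 20 + 15 = 630 GB.
Lower bound: ⌈630/90⌉ = 7 USB sticks.
A packing using 8 USB sticks:
  USB stick 1: 75 + 15 = 90
  USB stick 2: 75 = 75
  USB stick 3: 65 + 20 = 85
  USB stick 4: 55 + 35 = 90
  USB stick 5: 50 + 40 = 90
  USB stick 6: 50 + 30 = 80
  USB stick 7: 45 + 45 = 90
  USB stick 8: 30 = 30
No arrangement into 7 USB sticks stays within capacity, so 8 is optimal.

8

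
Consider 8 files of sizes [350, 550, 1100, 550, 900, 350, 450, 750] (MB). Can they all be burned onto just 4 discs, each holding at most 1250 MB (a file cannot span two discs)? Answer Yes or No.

Total = 5000 MB; ⌈5000/1250⌉ = 4.
The bound of 4 does not rule out 4, but exhaustive search shows no assignment into 4 discs of capacity 1250 MB exists — the minimum is 5.

No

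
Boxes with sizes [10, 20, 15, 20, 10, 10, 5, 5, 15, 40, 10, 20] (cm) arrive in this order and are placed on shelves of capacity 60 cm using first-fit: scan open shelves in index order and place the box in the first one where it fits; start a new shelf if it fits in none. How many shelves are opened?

3

  10 → shelf 1 (new)  [load 10/60]
  20 → shelf 1  [load 30/60]
  15 → shelf 1  [load 45/60]
  20 → shelf 2 (new)  [load 20/60]
  10 → shelf 1  [load 55/60]
  10 → shelf 2  [load 30/60]
  5 → shelf 1  [load 60/60]
  5 → shelf 2  [load 35/60]
  15 → shelf 2  [load 50/60]
  40 → shelf 3 (new)  [load 40/60]
  10 → shelf 2  [load 60/60]
  20 → shelf 3  [load 60/60]
3 shelves opened.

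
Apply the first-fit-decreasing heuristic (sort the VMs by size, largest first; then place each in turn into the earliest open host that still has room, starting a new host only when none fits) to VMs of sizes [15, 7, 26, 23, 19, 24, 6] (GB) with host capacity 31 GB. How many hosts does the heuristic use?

Sorted descending: 26, 24, 23, 19, 15, 7, 6.
  26 → host 1 (new)  [load 26/31]
  24 → host 2 (new)  [load 24/31]
  23 → host 3 (new)  [load 23/31]
  19 → host 4 (new)  [load 19/31]
  15 → host 5 (new)  [load 15/31]
  7 → host 2  [load 31/31]
  6 → host 3  [load 29/31]
5 hosts opened.

5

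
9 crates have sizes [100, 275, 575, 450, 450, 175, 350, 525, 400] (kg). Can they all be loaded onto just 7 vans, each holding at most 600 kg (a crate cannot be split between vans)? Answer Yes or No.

Yes

A valid assignment using 7 vans:
  van 1: 575 = 575
  van 2: 525 = 525
  van 3: 450 + 100 = 550
  van 4: 450 = 450
  van 5: 400 + 175 = 575
  van 6: 350 = 350
  van 7: 275 = 275
Every load is within 600 kg, so 7 vans suffice.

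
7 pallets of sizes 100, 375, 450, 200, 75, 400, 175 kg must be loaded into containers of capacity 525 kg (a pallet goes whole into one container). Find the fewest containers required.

Total = 450 + 400 + 375 + 200 + 175 + 100 + 75 = 1775 kg.
Lower bound: ⌈1775/525⌉ = 4 containers.
A packing using 4 containers:
  container 1: 450 + 75 = 525
  container 2: 400 + 100 = 500
  container 3: 375 = 375
  container 4: 200 + 175 = 375
This matches the lower bound, so 4 is optimal.

4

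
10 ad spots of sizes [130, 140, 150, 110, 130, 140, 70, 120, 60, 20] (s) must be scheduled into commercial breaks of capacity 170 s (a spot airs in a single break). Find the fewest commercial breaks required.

8

Total = 150 + 140 + 140 + 130 + 130 + 120 + 110 + 70 + 60 + 20 = 1070 s.
Lower bound: ⌈1070/170⌉ = 7 commercial breaks.
A packing using 8 commercial breaks:
  break 1: 150 + 20 = 170
  break 2: 140 = 140
  break 3: 140 = 140
  break 4: 130 = 130
  break 5: 130 = 130
  break 6: 120 = 120
  break 7: 110 + 60 = 170
  break 8: 70 = 70
No arrangement into 7 commercial breaks stays within capacity, so 8 is optimal.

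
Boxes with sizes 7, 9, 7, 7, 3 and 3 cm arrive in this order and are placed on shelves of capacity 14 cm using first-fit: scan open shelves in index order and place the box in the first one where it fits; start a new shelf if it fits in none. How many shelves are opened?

3

  7 → shelf 1 (new)  [load 7/14]
  9 → shelf 2 (new)  [load 9/14]
  7 → shelf 1  [load 14/14]
  7 → shelf 3 (new)  [load 7/14]
  3 → shelf 2  [load 12/14]
  3 → shelf 3  [load 10/14]
3 shelves opened.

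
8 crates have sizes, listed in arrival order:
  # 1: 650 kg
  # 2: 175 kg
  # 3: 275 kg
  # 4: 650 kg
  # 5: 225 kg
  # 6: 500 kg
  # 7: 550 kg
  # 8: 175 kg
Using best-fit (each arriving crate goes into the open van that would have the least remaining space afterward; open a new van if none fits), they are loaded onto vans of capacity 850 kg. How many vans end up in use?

  650 → van 1 (new)  [load 650/850]
  175 → van 1  [load 825/850]
  275 → van 2 (new)  [load 275/850]
  650 → van 3 (new)  [load 650/850]
  225 → van 2  [load 500/850]
  500 → van 4 (new)  [load 500/850]
  550 → van 5 (new)  [load 550/850]
  175 → van 3  [load 825/850]
5 vans opened.

5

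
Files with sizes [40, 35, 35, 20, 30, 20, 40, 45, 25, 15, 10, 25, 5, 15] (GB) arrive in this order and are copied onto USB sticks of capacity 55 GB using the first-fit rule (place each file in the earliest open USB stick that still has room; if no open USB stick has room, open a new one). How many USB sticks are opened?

  40 → USB stick 1 (new)  [load 40/55]
  35 → USB stick 2 (new)  [load 35/55]
  35 → USB stick 3 (new)  [load 35/55]
  20 → USB stick 2  [load 55/55]
  30 → USB stick 4 (new)  [load 30/55]
  20 → USB stick 3  [load 55/55]
  40 → USB stick 5 (new)  [load 40/55]
  45 → USB stick 6 (new)  [load 45/55]
  25 → USB stick 4  [load 55/55]
  15 → USB stick 1  [load 55/55]
  10 → USB stick 5  [load 50/55]
  25 → USB stick 7 (new)  [load 25/55]
  5 → USB stick 5  [load 55/55]
  15 → USB stick 7  [load 40/55]
7 USB sticks opened.

7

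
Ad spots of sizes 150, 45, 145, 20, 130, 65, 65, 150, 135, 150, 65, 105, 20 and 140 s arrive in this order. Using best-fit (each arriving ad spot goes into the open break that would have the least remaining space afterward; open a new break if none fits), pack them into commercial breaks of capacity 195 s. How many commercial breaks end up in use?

9

  150 → break 1 (new)  [load 150/195]
  45 → break 1  [load 195/195]
  145 → break 2 (new)  [load 145/195]
  20 → break 2  [load 165/195]
  130 → break 3 (new)  [load 130/195]
  65 → break 3  [load 195/195]
  65 → break 4 (new)  [load 65/195]
  150 → break 5 (new)  [load 150/195]
  135 → break 6 (new)  [load 135/195]
  150 → break 7 (new)  [load 150/195]
  65 → break 4  [load 130/195]
  105 → break 8 (new)  [load 105/195]
  20 → break 2  [load 185/195]
  140 → break 9 (new)  [load 140/195]
9 commercial breaks opened.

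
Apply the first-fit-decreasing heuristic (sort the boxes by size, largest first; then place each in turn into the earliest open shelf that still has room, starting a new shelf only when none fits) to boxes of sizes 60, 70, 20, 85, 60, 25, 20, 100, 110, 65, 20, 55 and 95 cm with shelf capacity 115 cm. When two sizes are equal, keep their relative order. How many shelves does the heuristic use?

8

Sorted descending: 110, 100, 95, 85, 70, 65, 60, 60, 55, 25, 20, 20, 20.
  110 → shelf 1 (new)  [load 110/115]
  100 → shelf 2 (new)  [load 100/115]
  95 → shelf 3 (new)  [load 95/115]
  85 → shelf 4 (new)  [load 85/115]
  70 → shelf 5 (new)  [load 70/115]
  65 → shelf 6 (new)  [load 65/115]
  60 → shelf 7 (new)  [load 60/115]
  60 → shelf 8 (new)  [load 60/115]
  55 → shelf 7  [load 115/115]
  25 → shelf 4  [load 110/115]
  20 → shelf 3  [load 115/115]
  20 → shelf 5  [load 90/115]
  20 → shelf 5  [load 110/115]
8 shelves opened.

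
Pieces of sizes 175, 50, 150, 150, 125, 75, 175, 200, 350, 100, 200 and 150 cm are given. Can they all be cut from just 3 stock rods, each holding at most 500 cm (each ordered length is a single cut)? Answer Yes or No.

No

Total = 1900 cm; ⌈1900/500⌉ = 4.
At least 4 stock rods are required, but only 3 are allowed.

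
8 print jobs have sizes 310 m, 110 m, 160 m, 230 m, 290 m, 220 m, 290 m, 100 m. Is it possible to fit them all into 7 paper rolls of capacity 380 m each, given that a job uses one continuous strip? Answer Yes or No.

Yes

A valid assignment using 6 paper rolls:
  roll 1: 310 = 310
  roll 2: 290 = 290
  roll 3: 290 = 290
  roll 4: 230 + 110 = 340
  roll 5: 220 + 160 = 380
  roll 6: 100 = 100
That uses only 6 ≤ 7, so 7 paper rolls are enough.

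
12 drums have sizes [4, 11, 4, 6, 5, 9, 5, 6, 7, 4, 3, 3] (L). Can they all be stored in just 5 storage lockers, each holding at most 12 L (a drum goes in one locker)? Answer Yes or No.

No

Total = 67 L; ⌈67/12⌉ = 6.
At least 6 storage lockers are required, but only 5 are allowed.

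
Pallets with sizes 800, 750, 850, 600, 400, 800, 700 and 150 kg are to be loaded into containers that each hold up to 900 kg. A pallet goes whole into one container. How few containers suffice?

Total = 850 + 800 + 800 + 750 + 700 + 600 + 400 + 150 = 5050 kg.
Lower bound: ⌈5050/900⌉ = 6 containers.
A packing using 7 containers:
  container 1: 850 = 850
  container 2: 800 = 800
  container 3: 800 = 800
  container 4: 750 + 150 = 900
  container 5: 700 = 700
  container 6: 600 = 600
  container 7: 400 = 400
No arrangement into 6 containers stays within capacity, so 7 is optimal.

7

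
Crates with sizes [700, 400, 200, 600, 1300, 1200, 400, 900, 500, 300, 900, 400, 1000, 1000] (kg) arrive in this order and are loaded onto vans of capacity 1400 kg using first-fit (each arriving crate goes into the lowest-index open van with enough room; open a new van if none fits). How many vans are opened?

  700 → van 1 (new)  [load 700/1400]
  400 → van 1  [load 1100/1400]
  200 → van 1  [load 1300/1400]
  600 → van 2 (new)  [load 600/1400]
  1300 → van 3 (new)  [load 1300/1400]
  1200 → van 4 (new)  [load 1200/1400]
  400 → van 2  [load 1000/1400]
  900 → van 5 (new)  [load 900/1400]
  500 → van 5  [load 1400/1400]
  300 → van 2  [load 1300/1400]
  900 → van 6 (new)  [load 900/1400]
  400 → van 6  [load 1300/1400]
  1000 → van 7 (new)  [load 1000/1400]
  1000 → van 8 (new)  [load 1000/1400]
8 vans opened.

8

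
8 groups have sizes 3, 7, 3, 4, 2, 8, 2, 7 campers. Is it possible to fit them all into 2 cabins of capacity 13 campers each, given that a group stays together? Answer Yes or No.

No

Total = 36 campers; ⌈36/13⌉ = 3.
At least 3 cabins are required, but only 2 are allowed.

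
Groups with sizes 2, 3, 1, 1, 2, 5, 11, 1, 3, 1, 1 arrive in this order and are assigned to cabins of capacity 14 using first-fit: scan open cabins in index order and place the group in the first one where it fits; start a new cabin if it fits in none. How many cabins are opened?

3

  2 → cabin 1 (new)  [load 2/14]
  3 → cabin 1  [load 5/14]
  1 → cabin 1  [load 6/14]
  1 → cabin 1  [load 7/14]
  2 → cabin 1  [load 9/14]
  5 → cabin 1  [load 14/14]
  11 → cabin 2 (new)  [load 11/14]
  1 → cabin 2  [load 12/14]
  3 → cabin 3 (new)  [load 3/14]
  1 → cabin 2  [load 13/14]
  1 → cabin 2  [load 14/14]
3 cabins opened.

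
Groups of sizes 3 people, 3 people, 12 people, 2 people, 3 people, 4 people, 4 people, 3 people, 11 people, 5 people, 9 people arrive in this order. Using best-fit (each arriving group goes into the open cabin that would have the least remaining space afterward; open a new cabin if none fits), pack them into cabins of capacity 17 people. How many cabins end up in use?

4

  3 → cabin 1 (new)  [load 3/17]
  3 → cabin 1  [load 6/17]
  12 → cabin 2 (new)  [load 12/17]
  2 → cabin 2  [load 14/17]
  3 → cabin 2  [load 17/17]
  4 → cabin 1  [load 10/17]
  4 → cabin 1  [load 14/17]
  3 → cabin 1  [load 17/17]
  11 → cabin 3 (new)  [load 11/17]
  5 → cabin 3  [load 16/17]
  9 → cabin 4 (new)  [load 9/17]
4 cabins opened.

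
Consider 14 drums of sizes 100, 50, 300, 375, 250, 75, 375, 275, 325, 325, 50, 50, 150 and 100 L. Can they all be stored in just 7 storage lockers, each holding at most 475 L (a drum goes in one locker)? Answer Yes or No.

Yes

A valid assignment using 7 storage lockers:
  locker 1: 375 + 100 = 475
  locker 2: 375 + 100 = 475
  locker 3: 325 + 150 = 475
  locker 4: 325 + 75 + 50 = 450
  locker 5: 300 + 50 + 50 = 400
  locker 6: 275 = 275
  locker 7: 250 = 250
Every load is within 475 L, so 7 storage lockers suffice.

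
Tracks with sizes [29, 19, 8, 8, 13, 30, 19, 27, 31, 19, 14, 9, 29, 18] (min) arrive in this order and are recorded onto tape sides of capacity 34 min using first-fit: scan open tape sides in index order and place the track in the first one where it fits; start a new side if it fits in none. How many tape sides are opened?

10

  29 → side 1 (new)  [load 29/34]
  19 → side 2 (new)  [load 19/34]
  8 → side 2  [load 27/34]
  8 → side 3 (new)  [load 8/34]
  13 → side 3  [load 21/34]
  30 → side 4 (new)  [load 30/34]
  19 → side 5 (new)  [load 19/34]
  27 → side 6 (new)  [load 27/34]
  31 → side 7 (new)  [load 31/34]
  19 → side 8 (new)  [load 19/34]
  14 → side 5  [load 33/34]
  9 → side 3  [load 30/34]
  29 → side 9 (new)  [load 29/34]
  18 → side 10 (new)  [load 18/34]
10 tape sides opened.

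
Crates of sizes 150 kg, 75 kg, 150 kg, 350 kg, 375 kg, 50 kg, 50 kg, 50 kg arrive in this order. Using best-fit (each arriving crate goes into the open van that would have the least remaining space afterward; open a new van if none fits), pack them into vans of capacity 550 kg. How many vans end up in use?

3

  150 → van 1 (new)  [load 150/550]
  75 → van 1  [load 225/550]
  150 → van 1  [load 375/550]
  350 → van 2 (new)  [load 350/550]
  375 → van 3 (new)  [load 375/550]
  50 → van 1  [load 425/550]
  50 → van 1  [load 475/550]
  50 → van 1  [load 525/550]
3 vans opened.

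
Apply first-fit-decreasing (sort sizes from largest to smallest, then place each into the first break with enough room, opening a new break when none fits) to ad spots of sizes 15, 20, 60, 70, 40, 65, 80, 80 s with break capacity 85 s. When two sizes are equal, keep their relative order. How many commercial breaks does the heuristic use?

6

Sorted descending: 80, 80, 70, 65, 60, 40, 20, 15.
  80 → break 1 (new)  [load 80/85]
  80 → break 2 (new)  [load 80/85]
  70 → break 3 (new)  [load 70/85]
  65 → break 4 (new)  [load 65/85]
  60 → break 5 (new)  [load 60/85]
  40 → break 6 (new)  [load 40/85]
  20 → break 4  [load 85/85]
  15 → break 3  [load 85/85]
6 commercial breaks opened.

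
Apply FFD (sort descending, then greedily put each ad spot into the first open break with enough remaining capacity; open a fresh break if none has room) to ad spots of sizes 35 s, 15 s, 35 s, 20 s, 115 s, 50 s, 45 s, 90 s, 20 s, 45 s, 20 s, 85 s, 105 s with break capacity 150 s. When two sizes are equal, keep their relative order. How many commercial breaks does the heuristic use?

Sorted descending: 115, 105, 90, 85, 50, 45, 45, 35, 35, 20, 20, 20, 15.
  115 → break 1 (new)  [load 115/150]
  105 → break 2 (new)  [load 105/150]
  90 → break 3 (new)  [load 90/150]
  85 → break 4 (new)  [load 85/150]
  50 → break 3  [load 140/150]
  45 → break 2  [load 150/150]
  45 → break 4  [load 130/150]
  35 → break 1  [load 150/150]
  35 → break 5 (new)  [load 35/150]
  20 → break 4  [load 150/150]
  20 → break 5  [load 55/150]
  20 → break 5  [load 75/150]
  15 → break 5  [load 90/150]
5 commercial breaks opened.

5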